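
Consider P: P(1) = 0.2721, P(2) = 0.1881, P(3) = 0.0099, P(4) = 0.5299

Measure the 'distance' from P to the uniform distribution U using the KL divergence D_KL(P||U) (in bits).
0.4842 bits

U(i) = 1/4 for all i

D_KL(P||U) = Σ P(x) log₂(P(x) / (1/4))
           = Σ P(x) log₂(P(x)) + log₂(4)
           = log₂(4) - H(P)

H(P) = -Σ P(x) log₂(P(x)):
  -P(1)·log₂(P(1)) = -(0.2721)·log₂(0.2721) = 0.51095
  -P(2)·log₂(P(2)) = -(0.1881)·log₂(0.1881) = 0.45340
  -P(3)·log₂(P(3)) = -(0.0099)·log₂(0.0099) = 0.06592
  -P(4)·log₂(P(4)) = -(0.5299)·log₂(0.5299) = 0.48550
H(P) = 0.51095 + 0.45340 + 0.06592 + 0.48550 = 1.51577 bits

log₂(4) = 2.00000 bits

D_KL(P||U) = 2.00000 - 1.51577 = 0.48423 ≈ 0.4842 bits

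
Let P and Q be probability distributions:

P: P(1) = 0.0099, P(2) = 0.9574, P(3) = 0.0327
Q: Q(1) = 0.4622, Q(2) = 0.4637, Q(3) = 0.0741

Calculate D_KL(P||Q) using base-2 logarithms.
0.9079 bits

D_KL(P||Q) = Σ P(x) log₂(P(x)/Q(x))

Computing term by term:
  P(1)·log₂(P(1)/Q(1)) = 0.0099·log₂(0.0099/0.4622) = -0.05489
  P(2)·log₂(P(2)/Q(2)) = 0.9574·log₂(0.9574/0.4637) = 1.00137
  P(3)·log₂(P(3)/Q(3)) = 0.0327·log₂(0.0327/0.0741) = -0.03859

D_KL(P||Q) = -0.05489 + 1.00137 - 0.03859 = 0.90789 ≈ 0.9079 bits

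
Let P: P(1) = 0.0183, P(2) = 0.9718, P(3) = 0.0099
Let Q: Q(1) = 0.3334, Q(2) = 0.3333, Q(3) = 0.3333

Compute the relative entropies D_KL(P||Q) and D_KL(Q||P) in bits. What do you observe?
D_KL(P||Q) = 1.3734 bits, D_KL(Q||P) = 2.5724 bits. The two directions give different values (D_KL(Q||P) exceeds D_KL(P||Q) by 1.1990 bits): KL divergence is asymmetric.

D_KL(P||Q) = Σ P(x) log₂(P(x)/Q(x))

Computing term by term:
  P(1)·log₂(P(1)/Q(1)) = 0.0183·log₂(0.0183/0.3334) = -0.07663
  P(2)·log₂(P(2)/Q(2)) = 0.9718·log₂(0.9718/0.3333) = 1.50030
  P(3)·log₂(P(3)/Q(3)) = 0.0099·log₂(0.0099/0.3333) = -0.05023

D_KL(P||Q) = -0.07663 + 1.50030 - 0.05023 = 1.37344 ≈ 1.3734 bits

D_KL(Q||P) = Σ Q(x) log₂(Q(x)/P(x))

Computing term by term:
  Q(1)·log₂(Q(1)/P(1)) = 0.3334·log₂(0.3334/0.0183) = 1.39606
  Q(2)·log₂(Q(2)/P(2)) = 0.3333·log₂(0.3333/0.9718) = -0.51456
  Q(3)·log₂(Q(3)/P(3)) = 0.3333·log₂(0.3333/0.0099) = 1.69091

D_KL(Q||P) = 1.39606 - 0.51456 + 1.69091 = 2.57241 ≈ 2.5724 bits

These are NOT equal (difference: 1.1990 bits). KL divergence is asymmetric: D_KL(P||Q) ≠ D_KL(Q||P) in general.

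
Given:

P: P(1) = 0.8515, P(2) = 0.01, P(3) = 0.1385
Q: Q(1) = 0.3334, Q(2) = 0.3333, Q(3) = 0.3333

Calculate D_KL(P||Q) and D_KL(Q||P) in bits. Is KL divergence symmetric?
D_KL(P||Q) = 0.9258 bits, D_KL(Q||P) = 1.6573 bits. No, KL divergence is not symmetric.

D_KL(P||Q) = Σ P(x) log₂(P(x)/Q(x))

Computing term by term:
  P(1)·log₂(P(1)/Q(1)) = 0.8515·log₂(0.8515/0.3334) = 1.15187
  P(2)·log₂(P(2)/Q(2)) = 0.01·log₂(0.01/0.3333) = -0.05059
  P(3)·log₂(P(3)/Q(3)) = 0.1385·log₂(0.1385/0.3333) = -0.17547

D_KL(P||Q) = 1.15187 - 0.05059 - 0.17547 = 0.92581 ≈ 0.9258 bits

D_KL(Q||P) = Σ Q(x) log₂(Q(x)/P(x))

Computing term by term:
  Q(1)·log₂(Q(1)/P(1)) = 0.3334·log₂(0.3334/0.8515) = -0.45101
  Q(2)·log₂(Q(2)/P(2)) = 0.3333·log₂(0.3333/0.01) = 1.68608
  Q(3)·log₂(Q(3)/P(3)) = 0.3333·log₂(0.3333/0.1385) = 0.42227

D_KL(Q||P) = -0.45101 + 1.68608 + 0.42227 = 1.65734 ≈ 1.6573 bits

These are NOT equal (difference: 0.7315 bits). KL divergence is asymmetric: D_KL(P||Q) ≠ D_KL(Q||P) in general.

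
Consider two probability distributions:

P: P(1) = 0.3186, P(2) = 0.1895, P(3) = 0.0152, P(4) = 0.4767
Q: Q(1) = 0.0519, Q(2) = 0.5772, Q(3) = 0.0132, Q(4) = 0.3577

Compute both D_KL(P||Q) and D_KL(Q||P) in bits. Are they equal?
D_KL(P||Q) = 0.7302 bits, D_KL(Q||P) = 0.6407 bits. No, they are not equal.

D_KL(P||Q) = Σ P(x) log₂(P(x)/Q(x))

Computing term by term:
  P(1)·log₂(P(1)/Q(1)) = 0.3186·log₂(0.3186/0.0519) = 0.83408
  P(2)·log₂(P(2)/Q(2)) = 0.1895·log₂(0.1895/0.5772) = -0.30450
  P(3)·log₂(P(3)/Q(3)) = 0.0152·log₂(0.0152/0.0132) = 0.00309
  P(4)·log₂(P(4)/Q(4)) = 0.4767·log₂(0.4767/0.3577) = 0.19751

D_KL(P||Q) = 0.83408 - 0.30450 + 0.00309 + 0.19751 = 0.73018 ≈ 0.7302 bits

D_KL(Q||P) = Σ Q(x) log₂(Q(x)/P(x))

Computing term by term:
  Q(1)·log₂(Q(1)/P(1)) = 0.0519·log₂(0.0519/0.3186) = -0.13587
  Q(2)·log₂(Q(2)/P(2)) = 0.5772·log₂(0.5772/0.1895) = 0.92749
  Q(3)·log₂(Q(3)/P(3)) = 0.0132·log₂(0.0132/0.0152) = -0.00269
  Q(4)·log₂(Q(4)/P(4)) = 0.3577·log₂(0.3577/0.4767) = -0.14821

D_KL(Q||P) = -0.13587 + 0.92749 - 0.00269 - 0.14821 = 0.64072 ≈ 0.6407 bits

These are NOT equal (difference: 0.0895 bits). KL divergence is asymmetric: D_KL(P||Q) ≠ D_KL(Q||P) in general.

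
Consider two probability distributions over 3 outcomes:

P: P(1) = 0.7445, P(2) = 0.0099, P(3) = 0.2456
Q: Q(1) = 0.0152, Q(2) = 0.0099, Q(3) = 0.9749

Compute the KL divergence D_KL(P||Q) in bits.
3.6912 bits

D_KL(P||Q) = Σ P(x) log₂(P(x)/Q(x))

Computing term by term:
  P(1)·log₂(P(1)/Q(1)) = 0.7445·log₂(0.7445/0.0152) = 4.17972
  P(2)·log₂(P(2)/Q(2)) = 0.0099·log₂(0.0099/0.0099) = 0.00000
  P(3)·log₂(P(3)/Q(3)) = 0.2456·log₂(0.2456/0.9749) = -0.48848

D_KL(P||Q) = 4.17972 + 0.00000 - 0.48848 = 3.69124 ≈ 3.6912 bits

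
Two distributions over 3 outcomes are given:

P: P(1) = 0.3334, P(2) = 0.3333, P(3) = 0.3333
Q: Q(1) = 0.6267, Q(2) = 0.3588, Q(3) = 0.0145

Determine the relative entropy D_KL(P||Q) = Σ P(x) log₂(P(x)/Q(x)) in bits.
1.1684 bits

D_KL(P||Q) = Σ P(x) log₂(P(x)/Q(x))

Computing term by term:
  P(1)·log₂(P(1)/Q(1)) = 0.3334·log₂(0.3334/0.6267) = -0.30357
  P(2)·log₂(P(2)/Q(2)) = 0.3333·log₂(0.3333/0.3588) = -0.03545
  P(3)·log₂(P(3)/Q(3)) = 0.3333·log₂(0.3333/0.0145) = 1.50741

D_KL(P||Q) = -0.30357 - 0.03545 + 1.50741 = 1.16839 ≈ 1.1684 bits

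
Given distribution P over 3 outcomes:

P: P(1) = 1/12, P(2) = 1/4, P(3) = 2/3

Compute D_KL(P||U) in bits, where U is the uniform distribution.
0.3962 bits

U(i) = 1/3 for all i

D_KL(P||U) = Σ P(x) log₂(P(x) / (1/3))
           = Σ P(x) log₂(P(x)) + log₂(3)
           = log₂(3) - H(P)

H(P) = -Σ P(x) log₂(P(x)):
  -P(1)·log₂(P(1)) = -(1/12)·log₂(1/12) = 0.29875
  -P(2)·log₂(P(2)) = -(1/4)·log₂(1/4) = 0.50000
  -P(3)·log₂(P(3)) = -(2/3)·log₂(2/3) = 0.38998
H(P) = 0.29875 + 0.50000 + 0.38998 = 1.18873 bits

log₂(3) = 1.58496 bits

D_KL(P||U) = 1.58496 - 1.18873 = 0.39623 ≈ 0.3962 bits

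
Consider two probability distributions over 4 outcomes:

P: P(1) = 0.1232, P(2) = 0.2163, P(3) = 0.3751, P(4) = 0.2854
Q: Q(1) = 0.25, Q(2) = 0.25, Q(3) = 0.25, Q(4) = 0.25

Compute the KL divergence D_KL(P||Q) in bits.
0.1031 bits

D_KL(P||Q) = Σ P(x) log₂(P(x)/Q(x))

Computing term by term:
  P(1)·log₂(P(1)/Q(1)) = 0.1232·log₂(0.1232/0.25) = -0.12578
  P(2)·log₂(P(2)/Q(2)) = 0.2163·log₂(0.2163/0.25) = -0.04518
  P(3)·log₂(P(3)/Q(3)) = 0.3751·log₂(0.3751/0.25) = 0.21956
  P(4)·log₂(P(4)/Q(4)) = 0.2854·log₂(0.2854/0.25) = 0.05453

D_KL(P||Q) = -0.12578 - 0.04518 + 0.21956 + 0.05453 = 0.10313 ≈ 0.1031 bits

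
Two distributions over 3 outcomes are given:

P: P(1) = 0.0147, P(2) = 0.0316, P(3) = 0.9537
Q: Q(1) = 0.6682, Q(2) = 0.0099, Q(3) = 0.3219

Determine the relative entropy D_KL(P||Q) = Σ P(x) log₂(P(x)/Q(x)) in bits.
1.4663 bits

D_KL(P||Q) = Σ P(x) log₂(P(x)/Q(x))

Computing term by term:
  P(1)·log₂(P(1)/Q(1)) = 0.0147·log₂(0.0147/0.6682) = -0.08094
  P(2)·log₂(P(2)/Q(2)) = 0.0316·log₂(0.0316/0.0099) = 0.05291
  P(3)·log₂(P(3)/Q(3)) = 0.9537·log₂(0.9537/0.3219) = 1.49437

D_KL(P||Q) = -0.08094 + 0.05291 + 1.49437 = 1.46634 ≈ 1.4663 bits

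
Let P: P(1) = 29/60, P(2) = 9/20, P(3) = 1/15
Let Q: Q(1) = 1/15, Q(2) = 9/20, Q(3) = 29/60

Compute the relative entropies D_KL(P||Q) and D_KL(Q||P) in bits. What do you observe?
D_KL(P||Q) = 1.1908 bits, D_KL(Q||P) = 1.1908 bits. The two directions give the same value here, because Q is a self-inverse relabeling of P; in general KL divergence is asymmetric.

D_KL(P||Q) = Σ P(x) log₂(P(x)/Q(x))

Computing term by term:
  P(1)·log₂(P(1)/Q(1)) = (29/60)·log₂((29/60)/(1/15)) = 1.38136
  P(2)·log₂(P(2)/Q(2)) = (9/20)·log₂((9/20)/(9/20)) = 0.00000
  P(3)·log₂(P(3)/Q(3)) = (1/15)·log₂((1/15)/(29/60)) = -0.19053

D_KL(P||Q) = 1.38136 + 0.00000 - 0.19053 = 1.19083 ≈ 1.1908 bits

D_KL(Q||P) = Σ Q(x) log₂(Q(x)/P(x))

Computing term by term:
  Q(1)·log₂(Q(1)/P(1)) = (1/15)·log₂((1/15)/(29/60)) = -0.19053
  Q(2)·log₂(Q(2)/P(2)) = (9/20)·log₂((9/20)/(9/20)) = 0.00000
  Q(3)·log₂(Q(3)/P(3)) = (29/60)·log₂((29/60)/(1/15)) = 1.38136

D_KL(Q||P) = -0.19053 + 0.00000 + 1.38136 = 1.19083 ≈ 1.1908 bits

These ARE equal here. Q is P with outcomes relabeled (Q(1) = P(3), Q(3) = P(1)) by a relabeling that is its own inverse, so the two sums contain exactly the same terms in a different order. This is a special case — KL divergence is not symmetric in general: D_KL(P||Q) ≠ D_KL(Q||P) for most P, Q.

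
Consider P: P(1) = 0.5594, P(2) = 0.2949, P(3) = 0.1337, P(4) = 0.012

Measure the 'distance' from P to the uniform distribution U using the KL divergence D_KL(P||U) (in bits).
0.5470 bits

U(i) = 1/4 for all i

D_KL(P||U) = Σ P(x) log₂(P(x) / (1/4))
           = Σ P(x) log₂(P(x)) + log₂(4)
           = log₂(4) - H(P)

H(P) = -Σ P(x) log₂(P(x)):
  -P(1)·log₂(P(1)) = -(0.5594)·log₂(0.5594) = 0.46880
  -P(2)·log₂(P(2)) = -(0.2949)·log₂(0.2949) = 0.51953
  -P(3)·log₂(P(3)) = -(0.1337)·log₂(0.1337) = 0.38812
  -P(4)·log₂(P(4)) = -(0.012)·log₂(0.012) = 0.07657
H(P) = 0.46880 + 0.51953 + 0.38812 + 0.07657 = 1.45302 bits

log₂(4) = 2.00000 bits

D_KL(P||U) = 2.00000 - 1.45302 = 0.54698 ≈ 0.5470 bits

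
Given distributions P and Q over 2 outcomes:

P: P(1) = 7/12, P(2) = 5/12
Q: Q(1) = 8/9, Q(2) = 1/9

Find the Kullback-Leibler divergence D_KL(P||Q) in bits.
0.4401 bits

D_KL(P||Q) = Σ P(x) log₂(P(x)/Q(x))

Computing term by term:
  P(1)·log₂(P(1)/Q(1)) = (7/12)·log₂((7/12)/(8/9)) = -0.35448
  P(2)·log₂(P(2)/Q(2)) = (5/12)·log₂((5/12)/(1/9)) = 0.79454

D_KL(P||Q) = -0.35448 + 0.79454 = 0.44006 ≈ 0.4401 bits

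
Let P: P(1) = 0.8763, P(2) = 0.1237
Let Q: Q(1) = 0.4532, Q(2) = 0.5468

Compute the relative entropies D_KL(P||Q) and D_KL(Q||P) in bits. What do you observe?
D_KL(P||Q) = 0.5684 bits, D_KL(Q||P) = 0.7413 bits. The two directions give different values (D_KL(Q||P) exceeds D_KL(P||Q) by 0.1729 bits): KL divergence is asymmetric.

D_KL(P||Q) = Σ P(x) log₂(P(x)/Q(x))

Computing term by term:
  P(1)·log₂(P(1)/Q(1)) = 0.8763·log₂(0.8763/0.4532) = 0.83360
  P(2)·log₂(P(2)/Q(2)) = 0.1237·log₂(0.1237/0.5468) = -0.26523

D_KL(P||Q) = 0.83360 - 0.26523 = 0.56837 ≈ 0.5684 bits

D_KL(Q||P) = Σ Q(x) log₂(Q(x)/P(x))

Computing term by term:
  Q(1)·log₂(Q(1)/P(1)) = 0.4532·log₂(0.4532/0.8763) = -0.43112
  Q(2)·log₂(Q(2)/P(2)) = 0.5468·log₂(0.5468/0.1237) = 1.17243

D_KL(Q||P) = -0.43112 + 1.17243 = 0.74131 ≈ 0.7413 bits

These are NOT equal (difference: 0.1729 bits). KL divergence is asymmetric: D_KL(P||Q) ≠ D_KL(Q||P) in general.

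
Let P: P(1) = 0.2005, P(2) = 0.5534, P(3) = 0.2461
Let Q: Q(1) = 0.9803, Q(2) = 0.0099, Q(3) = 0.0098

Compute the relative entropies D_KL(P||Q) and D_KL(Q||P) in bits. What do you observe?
D_KL(P||Q) = 3.8977 bits, D_KL(Q||P) = 2.1415 bits. The two directions give different values (D_KL(P||Q) exceeds D_KL(Q||P) by 1.7562 bits): KL divergence is asymmetric.

D_KL(P||Q) = Σ P(x) log₂(P(x)/Q(x))

Computing term by term:
  P(1)·log₂(P(1)/Q(1)) = 0.2005·log₂(0.2005/0.9803) = -0.45907
  P(2)·log₂(P(2)/Q(2)) = 0.5534·log₂(0.5534/0.0099) = 3.21235
  P(3)·log₂(P(3)/Q(3)) = 0.2461·log₂(0.2461/0.0098) = 1.14444

D_KL(P||Q) = -0.45907 + 3.21235 + 1.14444 = 3.89772 ≈ 3.8977 bits

D_KL(Q||P) = Σ Q(x) log₂(Q(x)/P(x))

Computing term by term:
  Q(1)·log₂(Q(1)/P(1)) = 0.9803·log₂(0.9803/0.2005) = 2.24452
  Q(2)·log₂(Q(2)/P(2)) = 0.0099·log₂(0.0099/0.5534) = -0.05747
  Q(3)·log₂(Q(3)/P(3)) = 0.0098·log₂(0.0098/0.2461) = -0.04557

D_KL(Q||P) = 2.24452 - 0.05747 - 0.04557 = 2.14148 ≈ 2.1415 bits

These are NOT equal (difference: 1.7562 bits). KL divergence is asymmetric: D_KL(P||Q) ≠ D_KL(Q||P) in general.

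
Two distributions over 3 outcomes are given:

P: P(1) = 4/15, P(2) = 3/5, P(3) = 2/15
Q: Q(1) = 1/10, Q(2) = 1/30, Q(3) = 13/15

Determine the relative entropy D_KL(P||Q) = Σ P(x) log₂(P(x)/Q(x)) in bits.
2.5192 bits

D_KL(P||Q) = Σ P(x) log₂(P(x)/Q(x))

Computing term by term:
  P(1)·log₂(P(1)/Q(1)) = (4/15)·log₂((4/15)/(1/10)) = 0.37734
  P(2)·log₂(P(2)/Q(2)) = (3/5)·log₂((3/5)/(1/30)) = 2.50196
  P(3)·log₂(P(3)/Q(3)) = (2/15)·log₂((2/15)/(13/15)) = -0.36006

D_KL(P||Q) = 0.37734 + 2.50196 - 0.36006 = 2.51924 ≈ 2.5192 bits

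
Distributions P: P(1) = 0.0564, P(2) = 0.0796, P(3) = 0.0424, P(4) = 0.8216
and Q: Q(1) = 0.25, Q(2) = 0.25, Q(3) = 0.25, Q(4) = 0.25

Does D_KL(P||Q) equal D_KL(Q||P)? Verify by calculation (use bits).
D_KL(P||Q) = 1.0492 bits, D_KL(Q||P) = 1.1606 bits. No — D_KL(P||Q) ≠ D_KL(Q||P) for this pair.

D_KL(P||Q) = Σ P(x) log₂(P(x)/Q(x))

Computing term by term:
  P(1)·log₂(P(1)/Q(1)) = 0.0564·log₂(0.0564/0.25) = -0.12116
  P(2)·log₂(P(2)/Q(2)) = 0.0796·log₂(0.0796/0.25) = -0.13143
  P(3)·log₂(P(3)/Q(3)) = 0.0424·log₂(0.0424/0.25) = -0.10854
  P(4)·log₂(P(4)/Q(4)) = 0.8216·log₂(0.8216/0.25) = 1.41028

D_KL(P||Q) = -0.12116 - 0.13143 - 0.10854 + 1.41028 = 1.04915 ≈ 1.0492 bits

D_KL(Q||P) = Σ Q(x) log₂(Q(x)/P(x))

Computing term by term:
  Q(1)·log₂(Q(1)/P(1)) = 0.25·log₂(0.25/0.0564) = 0.53704
  Q(2)·log₂(Q(2)/P(2)) = 0.25·log₂(0.25/0.0796) = 0.41277
  Q(3)·log₂(Q(3)/P(3)) = 0.25·log₂(0.25/0.0424) = 0.63995
  Q(4)·log₂(Q(4)/P(4)) = 0.25·log₂(0.25/0.8216) = -0.42913

D_KL(Q||P) = 0.53704 + 0.41277 + 0.63995 - 0.42913 = 1.16063 ≈ 1.1606 bits

These are NOT equal (difference: 0.1114 bits). KL divergence is asymmetric: D_KL(P||Q) ≠ D_KL(Q||P) in general.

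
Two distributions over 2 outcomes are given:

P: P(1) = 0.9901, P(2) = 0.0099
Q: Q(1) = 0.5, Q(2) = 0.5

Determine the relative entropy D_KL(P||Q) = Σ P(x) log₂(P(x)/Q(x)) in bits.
0.9199 bits

D_KL(P||Q) = Σ P(x) log₂(P(x)/Q(x))

Computing term by term:
  P(1)·log₂(P(1)/Q(1)) = 0.9901·log₂(0.9901/0.5) = 0.97589
  P(2)·log₂(P(2)/Q(2)) = 0.0099·log₂(0.0099/0.5) = -0.05602

D_KL(P||Q) = 0.97589 - 0.05602 = 0.91987 ≈ 0.9199 bits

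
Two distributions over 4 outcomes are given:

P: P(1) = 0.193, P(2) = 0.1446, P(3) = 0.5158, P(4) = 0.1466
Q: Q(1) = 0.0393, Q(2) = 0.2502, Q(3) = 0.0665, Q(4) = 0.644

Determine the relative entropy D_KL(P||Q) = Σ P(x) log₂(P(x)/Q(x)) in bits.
1.5401 bits

D_KL(P||Q) = Σ P(x) log₂(P(x)/Q(x))

Computing term by term:
  P(1)·log₂(P(1)/Q(1)) = 0.193·log₂(0.193/0.0393) = 0.44313
  P(2)·log₂(P(2)/Q(2)) = 0.1446·log₂(0.1446/0.2502) = -0.11438
  P(3)·log₂(P(3)/Q(3)) = 0.5158·log₂(0.5158/0.0665) = 1.52439
  P(4)·log₂(P(4)/Q(4)) = 0.1466·log₂(0.1466/0.644) = -0.31302

D_KL(P||Q) = 0.44313 - 0.11438 + 1.52439 - 0.31302 = 1.54012 ≈ 1.5401 bits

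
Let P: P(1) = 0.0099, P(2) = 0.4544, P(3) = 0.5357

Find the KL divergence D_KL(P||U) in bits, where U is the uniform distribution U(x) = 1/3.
0.5196 bits

U(i) = 1/3 for all i

D_KL(P||U) = Σ P(x) log₂(P(x) / (1/3))
           = Σ P(x) log₂(P(x)) + log₂(3)
           = log₂(3) - H(P)

H(P) = -Σ P(x) log₂(P(x)):
  -P(1)·log₂(P(1)) = -(0.0099)·log₂(0.0099) = 0.06592
  -P(2)·log₂(P(2)) = -(0.4544)·log₂(0.4544) = 0.51709
  -P(3)·log₂(P(3)) = -(0.5357)·log₂(0.5357) = 0.48240
H(P) = 0.06592 + 0.51709 + 0.48240 = 1.06541 bits

log₂(3) = 1.58496 bits

D_KL(P||U) = 1.58496 - 1.06541 = 0.51955 ≈ 0.5196 bits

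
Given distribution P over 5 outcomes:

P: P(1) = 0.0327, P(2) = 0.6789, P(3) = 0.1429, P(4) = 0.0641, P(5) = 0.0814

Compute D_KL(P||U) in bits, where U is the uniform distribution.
0.8315 bits

U(i) = 1/5 for all i

D_KL(P||U) = Σ P(x) log₂(P(x) / (1/5))
           = Σ P(x) log₂(P(x)) + log₂(5)
           = log₂(5) - H(P)

H(P) = -Σ P(x) log₂(P(x)):
  -P(1)·log₂(P(1)) = -(0.0327)·log₂(0.0327) = 0.16136
  -P(2)·log₂(P(2)) = -(0.6789)·log₂(0.6789) = 0.37932
  -P(3)·log₂(P(3)) = -(0.1429)·log₂(0.1429) = 0.40111
  -P(4)·log₂(P(4)) = -(0.0641)·log₂(0.0641) = 0.25406
  -P(5)·log₂(P(5)) = -(0.0814)·log₂(0.0814) = 0.29457
H(P) = 0.16136 + 0.37932 + 0.40111 + 0.25406 + 0.29457 = 1.49042 bits

log₂(5) = 2.32193 bits

D_KL(P||U) = 2.32193 - 1.49042 = 0.83151 ≈ 0.8315 bits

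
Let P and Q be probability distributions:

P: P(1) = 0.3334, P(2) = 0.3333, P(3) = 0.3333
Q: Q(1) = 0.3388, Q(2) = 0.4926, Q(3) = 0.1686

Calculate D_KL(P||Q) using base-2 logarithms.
0.1321 bits

D_KL(P||Q) = Σ P(x) log₂(P(x)/Q(x))

Computing term by term:
  P(1)·log₂(P(1)/Q(1)) = 0.3334·log₂(0.3334/0.3388) = -0.00773
  P(2)·log₂(P(2)/Q(2)) = 0.3333·log₂(0.3333/0.4926) = -0.18785
  P(3)·log₂(P(3)/Q(3)) = 0.3333·log₂(0.3333/0.1686) = 0.32771

D_KL(P||Q) = -0.00773 - 0.18785 + 0.32771 = 0.13213 ≈ 0.1321 bits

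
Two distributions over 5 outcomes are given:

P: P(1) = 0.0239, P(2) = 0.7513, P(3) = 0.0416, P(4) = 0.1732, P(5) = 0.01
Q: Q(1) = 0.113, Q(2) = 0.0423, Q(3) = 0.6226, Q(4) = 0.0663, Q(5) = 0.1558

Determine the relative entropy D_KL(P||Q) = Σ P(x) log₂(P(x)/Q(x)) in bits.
3.1028 bits

D_KL(P||Q) = Σ P(x) log₂(P(x)/Q(x))

Computing term by term:
  P(1)·log₂(P(1)/Q(1)) = 0.0239·log₂(0.0239/0.113) = -0.05357
  P(2)·log₂(P(2)/Q(2)) = 0.7513·log₂(0.7513/0.0423) = 3.11839
  P(3)·log₂(P(3)/Q(3)) = 0.0416·log₂(0.0416/0.6226) = -0.16239
  P(4)·log₂(P(4)/Q(4)) = 0.1732·log₂(0.1732/0.0663) = 0.23994
  P(5)·log₂(P(5)/Q(5)) = 0.01·log₂(0.01/0.1558) = -0.03962

D_KL(P||Q) = -0.05357 + 3.11839 - 0.16239 + 0.23994 - 0.03962 = 3.10275 ≈ 3.1028 bits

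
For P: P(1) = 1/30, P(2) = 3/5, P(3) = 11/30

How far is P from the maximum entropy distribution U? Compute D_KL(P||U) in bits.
0.4485 bits

U(i) = 1/3 for all i

D_KL(P||U) = Σ P(x) log₂(P(x) / (1/3))
           = Σ P(x) log₂(P(x)) + log₂(3)
           = log₂(3) - H(P)

H(P) = -Σ P(x) log₂(P(x)):
  -P(1)·log₂(P(1)) = -(1/30)·log₂(1/30) = 0.16356
  -P(2)·log₂(P(2)) = -(3/5)·log₂(3/5) = 0.44218
  -P(3)·log₂(P(3)) = -(11/30)·log₂(11/30) = 0.53073
H(P) = 0.16356 + 0.44218 + 0.53073 = 1.13647 bits

log₂(3) = 1.58496 bits

D_KL(P||U) = 1.58496 - 1.13647 = 0.44849 ≈ 0.4485 bits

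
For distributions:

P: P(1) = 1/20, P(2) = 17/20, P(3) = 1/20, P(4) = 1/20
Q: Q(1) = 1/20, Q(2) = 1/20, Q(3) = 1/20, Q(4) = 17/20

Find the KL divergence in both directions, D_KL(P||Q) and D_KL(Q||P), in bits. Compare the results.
D_KL(P||Q) = 3.2700 bits, D_KL(Q||P) = 3.2700 bits. The two directions give exactly the same value for this pair.

D_KL(P||Q) = Σ P(x) log₂(P(x)/Q(x))

Computing term by term:
  P(1)·log₂(P(1)/Q(1)) = (1/20)·log₂((1/20)/(1/20)) = 0.00000
  P(2)·log₂(P(2)/Q(2)) = (17/20)·log₂((17/20)/(1/20)) = 3.47434
  P(3)·log₂(P(3)/Q(3)) = (1/20)·log₂((1/20)/(1/20)) = 0.00000
  P(4)·log₂(P(4)/Q(4)) = (1/20)·log₂((1/20)/(17/20)) = -0.20437

D_KL(P||Q) = 0.00000 + 3.47434 + 0.00000 - 0.20437 = 3.26997 ≈ 3.2700 bits

D_KL(Q||P) = Σ Q(x) log₂(Q(x)/P(x))

Computing term by term:
  Q(1)·log₂(Q(1)/P(1)) = (1/20)·log₂((1/20)/(1/20)) = 0.00000
  Q(2)·log₂(Q(2)/P(2)) = (1/20)·log₂((1/20)/(17/20)) = -0.20437
  Q(3)·log₂(Q(3)/P(3)) = (1/20)·log₂((1/20)/(1/20)) = 0.00000
  Q(4)·log₂(Q(4)/P(4)) = (17/20)·log₂((17/20)/(1/20)) = 3.47434

D_KL(Q||P) = 0.00000 - 0.20437 + 0.00000 + 3.47434 = 3.26997 ≈ 3.2700 bits

These ARE equal here. Q is P with outcomes relabeled (Q(1) = P(3), Q(2) = P(4), Q(3) = P(1), Q(4) = P(2)) by a relabeling that is its own inverse, so the two sums contain exactly the same terms in a different order. This is a special case — KL divergence is not symmetric in general: D_KL(P||Q) ≠ D_KL(Q||P) for most P, Q.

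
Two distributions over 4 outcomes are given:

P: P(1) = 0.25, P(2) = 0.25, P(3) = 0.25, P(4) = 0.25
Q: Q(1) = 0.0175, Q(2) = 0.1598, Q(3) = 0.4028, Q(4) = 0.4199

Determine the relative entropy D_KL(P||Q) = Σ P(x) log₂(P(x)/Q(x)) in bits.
0.7615 bits

D_KL(P||Q) = Σ P(x) log₂(P(x)/Q(x))

Computing term by term:
  P(1)·log₂(P(1)/Q(1)) = 0.25·log₂(0.25/0.0175) = 0.95913
  P(2)·log₂(P(2)/Q(2)) = 0.25·log₂(0.25/0.1598) = 0.16142
  P(3)·log₂(P(3)/Q(3)) = 0.25·log₂(0.25/0.4028) = -0.17203
  P(4)·log₂(P(4)/Q(4)) = 0.25·log₂(0.25/0.4199) = -0.18703

D_KL(P||Q) = 0.95913 + 0.16142 - 0.17203 - 0.18703 = 0.76149 ≈ 0.7615 bits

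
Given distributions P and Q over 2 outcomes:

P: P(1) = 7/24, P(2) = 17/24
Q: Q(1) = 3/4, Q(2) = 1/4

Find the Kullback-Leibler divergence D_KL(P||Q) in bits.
0.6669 bits

D_KL(P||Q) = Σ P(x) log₂(P(x)/Q(x))

Computing term by term:
  P(1)·log₂(P(1)/Q(1)) = (7/24)·log₂((7/24)/(3/4)) = -0.39742
  P(2)·log₂(P(2)/Q(2)) = (17/24)·log₂((17/24)/(1/4)) = 1.06427

D_KL(P||Q) = -0.39742 + 1.06427 = 0.66685 ≈ 0.6669 bits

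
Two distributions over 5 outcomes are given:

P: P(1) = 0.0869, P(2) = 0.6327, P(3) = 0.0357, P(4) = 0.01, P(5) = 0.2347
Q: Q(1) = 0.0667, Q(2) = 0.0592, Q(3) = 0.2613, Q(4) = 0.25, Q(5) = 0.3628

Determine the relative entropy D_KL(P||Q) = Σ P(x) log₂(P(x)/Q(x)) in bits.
1.8992 bits

D_KL(P||Q) = Σ P(x) log₂(P(x)/Q(x))

Computing term by term:
  P(1)·log₂(P(1)/Q(1)) = 0.0869·log₂(0.0869/0.0667) = 0.03317
  P(2)·log₂(P(2)/Q(2)) = 0.6327·log₂(0.6327/0.0592) = 2.16248
  P(3)·log₂(P(3)/Q(3)) = 0.0357·log₂(0.0357/0.2613) = -0.10252
  P(4)·log₂(P(4)/Q(4)) = 0.01·log₂(0.01/0.25) = -0.04644
  P(5)·log₂(P(5)/Q(5)) = 0.2347·log₂(0.2347/0.3628) = -0.14748

D_KL(P||Q) = 0.03317 + 2.16248 - 0.10252 - 0.04644 - 0.14748 = 1.89921 ≈ 1.8992 bits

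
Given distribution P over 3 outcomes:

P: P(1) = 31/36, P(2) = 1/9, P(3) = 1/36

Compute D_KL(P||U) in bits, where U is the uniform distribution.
0.9034 bits

U(i) = 1/3 for all i

D_KL(P||U) = Σ P(x) log₂(P(x) / (1/3))
           = Σ P(x) log₂(P(x)) + log₂(3)
           = log₂(3) - H(P)

H(P) = -Σ P(x) log₂(P(x)):
  -P(1)·log₂(P(1)) = -(31/36)·log₂(31/36) = 0.18577
  -P(2)·log₂(P(2)) = -(1/9)·log₂(1/9) = 0.35221
  -P(3)·log₂(P(3)) = -(1/36)·log₂(1/36) = 0.14361
H(P) = 0.18577 + 0.35221 + 0.14361 = 0.68159 bits

log₂(3) = 1.58496 bits

D_KL(P||U) = 1.58496 - 0.68159 = 0.90337 ≈ 0.9034 bits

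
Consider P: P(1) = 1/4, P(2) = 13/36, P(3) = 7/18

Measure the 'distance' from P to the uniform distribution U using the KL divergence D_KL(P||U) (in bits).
0.0244 bits

U(i) = 1/3 for all i

D_KL(P||U) = Σ P(x) log₂(P(x) / (1/3))
           = Σ P(x) log₂(P(x)) + log₂(3)
           = log₂(3) - H(P)

H(P) = -Σ P(x) log₂(P(x)):
  -P(1)·log₂(P(1)) = -(1/4)·log₂(1/4) = 0.50000
  -P(2)·log₂(P(2)) = -(13/36)·log₂(13/36) = 0.53065
  -P(3)·log₂(P(3)) = -(7/18)·log₂(7/18) = 0.52989
H(P) = 0.50000 + 0.53065 + 0.52989 = 1.56054 bits

log₂(3) = 1.58496 bits

D_KL(P||U) = 1.58496 - 1.56054 = 0.02442 ≈ 0.0244 bits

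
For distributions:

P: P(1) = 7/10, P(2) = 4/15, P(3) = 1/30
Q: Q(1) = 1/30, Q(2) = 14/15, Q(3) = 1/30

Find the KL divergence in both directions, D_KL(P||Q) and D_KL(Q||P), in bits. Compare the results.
D_KL(P||Q) = 2.5927 bits, D_KL(Q||P) = 1.5405 bits. D_KL(P||Q) is larger than D_KL(Q||P) by 1.0522 bits; the two directions differ.

D_KL(P||Q) = Σ P(x) log₂(P(x)/Q(x))

Computing term by term:
  P(1)·log₂(P(1)/Q(1)) = (7/10)·log₂((7/10)/(1/30)) = 3.07462
  P(2)·log₂(P(2)/Q(2)) = (4/15)·log₂((4/15)/(14/15)) = -0.48196
  P(3)·log₂(P(3)/Q(3)) = (1/30)·log₂((1/30)/(1/30)) = 0.00000

D_KL(P||Q) = 3.07462 - 0.48196 + 0.00000 = 2.59266 ≈ 2.5927 bits

D_KL(Q||P) = Σ Q(x) log₂(Q(x)/P(x))

Computing term by term:
  Q(1)·log₂(Q(1)/P(1)) = (1/30)·log₂((1/30)/(7/10)) = -0.14641
  Q(2)·log₂(Q(2)/P(2)) = (14/15)·log₂((14/15)/(4/15)) = 1.68686
  Q(3)·log₂(Q(3)/P(3)) = (1/30)·log₂((1/30)/(1/30)) = 0.00000

D_KL(Q||P) = -0.14641 + 1.68686 + 0.00000 = 1.54045 ≈ 1.5405 bits

These are NOT equal (difference: 1.0522 bits). KL divergence is asymmetric: D_KL(P||Q) ≠ D_KL(Q||P) in general.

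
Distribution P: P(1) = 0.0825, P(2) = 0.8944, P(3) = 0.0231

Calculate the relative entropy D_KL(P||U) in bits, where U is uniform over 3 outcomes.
1.0184 bits

U(i) = 1/3 for all i

D_KL(P||U) = Σ P(x) log₂(P(x) / (1/3))
           = Σ P(x) log₂(P(x)) + log₂(3)
           = log₂(3) - H(P)

H(P) = -Σ P(x) log₂(P(x)):
  -P(1)·log₂(P(1)) = -(0.0825)·log₂(0.0825) = 0.29696
  -P(2)·log₂(P(2)) = -(0.8944)·log₂(0.8944) = 0.14401
  -P(3)·log₂(P(3)) = -(0.0231)·log₂(0.0231) = 0.12557
H(P) = 0.29696 + 0.14401 + 0.12557 = 0.56654 bits

log₂(3) = 1.58496 bits

D_KL(P||U) = 1.58496 - 0.56654 = 1.01842 ≈ 1.0184 bits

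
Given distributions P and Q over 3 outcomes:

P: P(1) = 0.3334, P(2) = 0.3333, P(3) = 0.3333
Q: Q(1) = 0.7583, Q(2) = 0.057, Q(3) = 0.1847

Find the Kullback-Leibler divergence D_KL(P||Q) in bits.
0.7378 bits

D_KL(P||Q) = Σ P(x) log₂(P(x)/Q(x))

Computing term by term:
  P(1)·log₂(P(1)/Q(1)) = 0.3334·log₂(0.3334/0.7583) = -0.39525
  P(2)·log₂(P(2)/Q(2)) = 0.3333·log₂(0.3333/0.057) = 0.84918
  P(3)·log₂(P(3)/Q(3)) = 0.3333·log₂(0.3333/0.1847) = 0.28385

D_KL(P||Q) = -0.39525 + 0.84918 + 0.28385 = 0.73778 ≈ 0.7378 bits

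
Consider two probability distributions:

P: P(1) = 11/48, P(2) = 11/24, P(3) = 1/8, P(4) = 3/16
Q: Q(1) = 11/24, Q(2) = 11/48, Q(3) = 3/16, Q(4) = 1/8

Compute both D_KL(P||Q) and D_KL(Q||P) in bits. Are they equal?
D_KL(P||Q) = 0.2657 bits, D_KL(Q||P) = 0.2657 bits. Yes, in this case they are equal (although KL divergence is not symmetric in general).

D_KL(P||Q) = Σ P(x) log₂(P(x)/Q(x))

Computing term by term:
  P(1)·log₂(P(1)/Q(1)) = (11/48)·log₂((11/48)/(11/24)) = -0.22917
  P(2)·log₂(P(2)/Q(2)) = (11/24)·log₂((11/24)/(11/48)) = 0.45833
  P(3)·log₂(P(3)/Q(3)) = (1/8)·log₂((1/8)/(3/16)) = -0.07312
  P(4)·log₂(P(4)/Q(4)) = (3/16)·log₂((3/16)/(1/8)) = 0.10968

D_KL(P||Q) = -0.22917 + 0.45833 - 0.07312 + 0.10968 = 0.26572 ≈ 0.2657 bits

D_KL(Q||P) = Σ Q(x) log₂(Q(x)/P(x))

Computing term by term:
  Q(1)·log₂(Q(1)/P(1)) = (11/24)·log₂((11/24)/(11/48)) = 0.45833
  Q(2)·log₂(Q(2)/P(2)) = (11/48)·log₂((11/48)/(11/24)) = -0.22917
  Q(3)·log₂(Q(3)/P(3)) = (3/16)·log₂((3/16)/(1/8)) = 0.10968
  Q(4)·log₂(Q(4)/P(4)) = (1/8)·log₂((1/8)/(3/16)) = -0.07312

D_KL(Q||P) = 0.45833 - 0.22917 + 0.10968 - 0.07312 = 0.26572 ≈ 0.2657 bits

These ARE equal here. Q is P with outcomes relabeled (Q(1) = P(2), Q(2) = P(1), Q(3) = P(4), Q(4) = P(3)) by a relabeling that is its own inverse, so the two sums contain exactly the same terms in a different order. This is a special case — KL divergence is not symmetric in general: D_KL(P||Q) ≠ D_KL(Q||P) for most P, Q.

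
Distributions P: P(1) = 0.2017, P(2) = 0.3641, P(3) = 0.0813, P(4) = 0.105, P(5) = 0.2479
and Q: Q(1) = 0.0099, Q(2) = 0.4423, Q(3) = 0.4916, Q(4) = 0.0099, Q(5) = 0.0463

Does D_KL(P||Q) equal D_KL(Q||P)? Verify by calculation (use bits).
D_KL(P||Q) = 1.5217 bits, D_KL(Q||P) = 1.2116 bits. No — D_KL(P||Q) ≠ D_KL(Q||P) for this pair.

D_KL(P||Q) = Σ P(x) log₂(P(x)/Q(x))

Computing term by term:
  P(1)·log₂(P(1)/Q(1)) = 0.2017·log₂(0.2017/0.0099) = 0.87712
  P(2)·log₂(P(2)/Q(2)) = 0.3641·log₂(0.3641/0.4423) = -0.10220
  P(3)·log₂(P(3)/Q(3)) = 0.0813·log₂(0.0813/0.4916) = -0.21107
  P(4)·log₂(P(4)/Q(4)) = 0.105·log₂(0.105/0.0099) = 0.35772
  P(5)·log₂(P(5)/Q(5)) = 0.2479·log₂(0.2479/0.0463) = 0.60009

D_KL(P||Q) = 0.87712 - 0.10220 - 0.21107 + 0.35772 + 0.60009 = 1.52166 ≈ 1.5217 bits

D_KL(Q||P) = Σ Q(x) log₂(Q(x)/P(x))

Computing term by term:
  Q(1)·log₂(Q(1)/P(1)) = 0.0099·log₂(0.0099/0.2017) = -0.04305
  Q(2)·log₂(Q(2)/P(2)) = 0.4423·log₂(0.4423/0.3641) = 0.12415
  Q(3)·log₂(Q(3)/P(3)) = 0.4916·log₂(0.4916/0.0813) = 1.27627
  Q(4)·log₂(Q(4)/P(4)) = 0.0099·log₂(0.0099/0.105) = -0.03373
  Q(5)·log₂(Q(5)/P(5)) = 0.0463·log₂(0.0463/0.2479) = -0.11208

D_KL(Q||P) = -0.04305 + 0.12415 + 1.27627 - 0.03373 - 0.11208 = 1.21156 ≈ 1.2116 bits

These are NOT equal (difference: 0.3101 bits). KL divergence is asymmetric: D_KL(P||Q) ≠ D_KL(Q||P) in general.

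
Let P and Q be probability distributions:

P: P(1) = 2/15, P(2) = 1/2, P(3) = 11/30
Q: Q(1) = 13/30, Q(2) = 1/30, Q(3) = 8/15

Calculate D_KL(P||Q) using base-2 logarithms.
1.5285 bits

D_KL(P||Q) = Σ P(x) log₂(P(x)/Q(x))

Computing term by term:
  P(1)·log₂(P(1)/Q(1)) = (2/15)·log₂((2/15)/(13/30)) = -0.22673
  P(2)·log₂(P(2)/Q(2)) = (1/2)·log₂((1/2)/(1/30)) = 1.95345
  P(3)·log₂(P(3)/Q(3)) = (11/30)·log₂((11/30)/(8/15)) = -0.19821

D_KL(P||Q) = -0.22673 + 1.95345 - 0.19821 = 1.52851 ≈ 1.5285 bits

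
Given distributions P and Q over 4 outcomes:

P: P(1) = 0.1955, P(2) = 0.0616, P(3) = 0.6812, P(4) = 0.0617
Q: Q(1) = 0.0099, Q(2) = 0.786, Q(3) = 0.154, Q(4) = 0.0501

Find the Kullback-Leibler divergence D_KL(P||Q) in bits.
2.0949 bits

D_KL(P||Q) = Σ P(x) log₂(P(x)/Q(x))

Computing term by term:
  P(1)·log₂(P(1)/Q(1)) = 0.1955·log₂(0.1955/0.0099) = 0.84135
  P(2)·log₂(P(2)/Q(2)) = 0.0616·log₂(0.0616/0.786) = -0.22629
  P(3)·log₂(P(3)/Q(3)) = 0.6812·log₂(0.6812/0.154) = 1.46127
  P(4)·log₂(P(4)/Q(4)) = 0.0617·log₂(0.0617/0.0501) = 0.01854

D_KL(P||Q) = 0.84135 - 0.22629 + 1.46127 + 0.01854 = 2.09487 ≈ 2.0949 bits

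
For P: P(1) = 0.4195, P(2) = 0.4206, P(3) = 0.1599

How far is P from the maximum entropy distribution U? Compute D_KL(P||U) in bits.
0.1108 bits

U(i) = 1/3 for all i

D_KL(P||U) = Σ P(x) log₂(P(x) / (1/3))
           = Σ P(x) log₂(P(x)) + log₂(3)
           = log₂(3) - H(P)

H(P) = -Σ P(x) log₂(P(x)):
  -P(1)·log₂(P(1)) = -(0.4195)·log₂(0.4195) = 0.52574
  -P(2)·log₂(P(2)) = -(0.4206)·log₂(0.4206) = 0.52553
  -P(3)·log₂(P(3)) = -(0.1599)·log₂(0.1599) = 0.42290
H(P) = 0.52574 + 0.52553 + 0.42290 = 1.47417 bits

log₂(3) = 1.58496 bits

D_KL(P||U) = 1.58496 - 1.47417 = 0.11079 ≈ 0.1108 bits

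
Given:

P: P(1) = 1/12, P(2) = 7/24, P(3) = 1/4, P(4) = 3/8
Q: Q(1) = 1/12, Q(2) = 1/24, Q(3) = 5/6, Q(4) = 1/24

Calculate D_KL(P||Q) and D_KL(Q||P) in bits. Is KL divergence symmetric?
D_KL(P||Q) = 1.5733 bits, D_KL(Q||P) = 1.1984 bits. No, KL divergence is not symmetric.

D_KL(P||Q) = Σ P(x) log₂(P(x)/Q(x))

Computing term by term:
  P(1)·log₂(P(1)/Q(1)) = (1/12)·log₂((1/12)/(1/12)) = 0.00000
  P(2)·log₂(P(2)/Q(2)) = (7/24)·log₂((7/24)/(1/24)) = 0.81881
  P(3)·log₂(P(3)/Q(3)) = (1/4)·log₂((1/4)/(5/6)) = -0.43424
  P(4)·log₂(P(4)/Q(4)) = (3/8)·log₂((3/8)/(1/24)) = 1.18872

D_KL(P||Q) = 0.00000 + 0.81881 - 0.43424 + 1.18872 = 1.57329 ≈ 1.5733 bits

D_KL(Q||P) = Σ Q(x) log₂(Q(x)/P(x))

Computing term by term:
  Q(1)·log₂(Q(1)/P(1)) = (1/12)·log₂((1/12)/(1/12)) = 0.00000
  Q(2)·log₂(Q(2)/P(2)) = (1/24)·log₂((1/24)/(7/24)) = -0.11697
  Q(3)·log₂(Q(3)/P(3)) = (5/6)·log₂((5/6)/(1/4)) = 1.44747
  Q(4)·log₂(Q(4)/P(4)) = (1/24)·log₂((1/24)/(3/8)) = -0.13208

D_KL(Q||P) = 0.00000 - 0.11697 + 1.44747 - 0.13208 = 1.19842 ≈ 1.1984 bits

These are NOT equal (difference: 0.3749 bits). KL divergence is asymmetric: D_KL(P||Q) ≠ D_KL(Q||P) in general.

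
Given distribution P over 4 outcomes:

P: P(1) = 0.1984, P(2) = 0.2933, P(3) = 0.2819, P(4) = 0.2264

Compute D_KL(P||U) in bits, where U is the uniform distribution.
0.0179 bits

U(i) = 1/4 for all i

D_KL(P||U) = Σ P(x) log₂(P(x) / (1/4))
           = Σ P(x) log₂(P(x)) + log₂(4)
           = log₂(4) - H(P)

H(P) = -Σ P(x) log₂(P(x)):
  -P(1)·log₂(P(1)) = -(0.1984)·log₂(0.1984) = 0.46297
  -P(2)·log₂(P(2)) = -(0.2933)·log₂(0.2933) = 0.51901
  -P(3)·log₂(P(3)) = -(0.2819)·log₂(0.2819) = 0.51496
  -P(4)·log₂(P(4)) = -(0.2264)·log₂(0.2264) = 0.48519
H(P) = 0.46297 + 0.51901 + 0.51496 + 0.48519 = 1.98213 bits

log₂(4) = 2.00000 bits

D_KL(P||U) = 2.00000 - 1.98213 = 0.01787 ≈ 0.0179 bits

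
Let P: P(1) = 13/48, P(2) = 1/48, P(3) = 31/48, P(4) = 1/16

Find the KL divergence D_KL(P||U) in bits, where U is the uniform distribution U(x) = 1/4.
0.7159 bits

U(i) = 1/4 for all i

D_KL(P||U) = Σ P(x) log₂(P(x) / (1/4))
           = Σ P(x) log₂(P(x)) + log₂(4)
           = log₂(4) - H(P)

H(P) = -Σ P(x) log₂(P(x)):
  -P(1)·log₂(P(1)) = -(13/48)·log₂(13/48) = 0.51039
  -P(2)·log₂(P(2)) = -(1/48)·log₂(1/48) = 0.11635
  -P(3)·log₂(P(3)) = -(31/48)·log₂(31/48) = 0.40737
  -P(4)·log₂(P(4)) = -(1/16)·log₂(1/16) = 0.25000
H(P) = 0.51039 + 0.11635 + 0.40737 + 0.25000 = 1.28411 bits

log₂(4) = 2.00000 bits

D_KL(P||U) = 2.00000 - 1.28411 = 0.71589 ≈ 0.7159 bits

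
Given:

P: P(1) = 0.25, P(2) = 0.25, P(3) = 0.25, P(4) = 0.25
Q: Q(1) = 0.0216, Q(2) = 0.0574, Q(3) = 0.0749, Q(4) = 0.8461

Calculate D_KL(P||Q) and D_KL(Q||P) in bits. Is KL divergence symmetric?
D_KL(P||Q) = 1.4089 bits, D_KL(Q||P) = 1.1598 bits. No, KL divergence is not symmetric.

D_KL(P||Q) = Σ P(x) log₂(P(x)/Q(x))

Computing term by term:
  P(1)·log₂(P(1)/Q(1)) = 0.25·log₂(0.25/0.0216) = 0.88321
  P(2)·log₂(P(2)/Q(2)) = 0.25·log₂(0.25/0.0574) = 0.53070
  P(3)·log₂(P(3)/Q(3)) = 0.25·log₂(0.25/0.0749) = 0.43472
  P(4)·log₂(P(4)/Q(4)) = 0.25·log₂(0.25/0.8461) = -0.43973

D_KL(P||Q) = 0.88321 + 0.53070 + 0.43472 - 0.43973 = 1.40890 ≈ 1.4089 bits

D_KL(Q||P) = Σ Q(x) log₂(Q(x)/P(x))

Computing term by term:
  Q(1)·log₂(Q(1)/P(1)) = 0.0216·log₂(0.0216/0.25) = -0.07631
  Q(2)·log₂(Q(2)/P(2)) = 0.0574·log₂(0.0574/0.25) = -0.12185
  Q(3)·log₂(Q(3)/P(3)) = 0.0749·log₂(0.0749/0.25) = -0.13024
  Q(4)·log₂(Q(4)/P(4)) = 0.8461·log₂(0.8461/0.25) = 1.48821

D_KL(Q||P) = -0.07631 - 0.12185 - 0.13024 + 1.48821 = 1.15981 ≈ 1.1598 bits

These are NOT equal (difference: 0.2491 bits). KL divergence is asymmetric: D_KL(P||Q) ≠ D_KL(Q||P) in general.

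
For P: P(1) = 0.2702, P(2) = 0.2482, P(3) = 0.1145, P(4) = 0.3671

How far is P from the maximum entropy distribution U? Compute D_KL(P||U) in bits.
0.1022 bits

U(i) = 1/4 for all i

D_KL(P||U) = Σ P(x) log₂(P(x) / (1/4))
           = Σ P(x) log₂(P(x)) + log₂(4)
           = log₂(4) - H(P)

H(P) = -Σ P(x) log₂(P(x)):
  -P(1)·log₂(P(1)) = -(0.2702)·log₂(0.2702) = 0.51011
  -P(2)·log₂(P(2)) = -(0.2482)·log₂(0.2482) = 0.49899
  -P(3)·log₂(P(3)) = -(0.1145)·log₂(0.1145) = 0.35799
  -P(4)·log₂(P(4)) = -(0.3671)·log₂(0.3671) = 0.53074
H(P) = 0.51011 + 0.49899 + 0.35799 + 0.53074 = 1.89783 bits

log₂(4) = 2.00000 bits

D_KL(P||U) = 2.00000 - 1.89783 = 0.10217 ≈ 0.1022 bits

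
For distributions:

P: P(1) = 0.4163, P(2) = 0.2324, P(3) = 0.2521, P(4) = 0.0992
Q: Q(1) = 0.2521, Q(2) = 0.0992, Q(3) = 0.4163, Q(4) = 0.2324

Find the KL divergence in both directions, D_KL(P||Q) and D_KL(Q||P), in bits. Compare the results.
D_KL(P||Q) = 0.2824 bits, D_KL(Q||P) = 0.2824 bits. The two directions give exactly the same value for this pair.

D_KL(P||Q) = Σ P(x) log₂(P(x)/Q(x))

Computing term by term:
  P(1)·log₂(P(1)/Q(1)) = 0.4163·log₂(0.4163/0.2521) = 0.30125
  P(2)·log₂(P(2)/Q(2)) = 0.2324·log₂(0.2324/0.0992) = 0.28543
  P(3)·log₂(P(3)/Q(3)) = 0.2521·log₂(0.2521/0.4163) = -0.18243
  P(4)·log₂(P(4)/Q(4)) = 0.0992·log₂(0.0992/0.2324) = -0.12184

D_KL(P||Q) = 0.30125 + 0.28543 - 0.18243 - 0.12184 = 0.28241 ≈ 0.2824 bits

D_KL(Q||P) = Σ Q(x) log₂(Q(x)/P(x))

Computing term by term:
  Q(1)·log₂(Q(1)/P(1)) = 0.2521·log₂(0.2521/0.4163) = -0.18243
  Q(2)·log₂(Q(2)/P(2)) = 0.0992·log₂(0.0992/0.2324) = -0.12184
  Q(3)·log₂(Q(3)/P(3)) = 0.4163·log₂(0.4163/0.2521) = 0.30125
  Q(4)·log₂(Q(4)/P(4)) = 0.2324·log₂(0.2324/0.0992) = 0.28543

D_KL(Q||P) = -0.18243 - 0.12184 + 0.30125 + 0.28543 = 0.28241 ≈ 0.2824 bits

These ARE equal here. Q is P with outcomes relabeled (Q(1) = P(3), Q(2) = P(4), Q(3) = P(1), Q(4) = P(2)) by a relabeling that is its own inverse, so the two sums contain exactly the same terms in a different order. This is a special case — KL divergence is not symmetric in general: D_KL(P||Q) ≠ D_KL(Q||P) for most P, Q.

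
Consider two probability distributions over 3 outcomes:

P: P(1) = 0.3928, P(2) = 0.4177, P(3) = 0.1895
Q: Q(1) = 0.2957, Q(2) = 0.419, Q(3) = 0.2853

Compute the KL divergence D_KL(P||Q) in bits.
0.0472 bits

D_KL(P||Q) = Σ P(x) log₂(P(x)/Q(x))

Computing term by term:
  P(1)·log₂(P(1)/Q(1)) = 0.3928·log₂(0.3928/0.2957) = 0.16091
  P(2)·log₂(P(2)/Q(2)) = 0.4177·log₂(0.4177/0.419) = -0.00187
  P(3)·log₂(P(3)/Q(3)) = 0.1895·log₂(0.1895/0.2853) = -0.11186

D_KL(P||Q) = 0.16091 - 0.00187 - 0.11186 = 0.04718 ≈ 0.0472 bits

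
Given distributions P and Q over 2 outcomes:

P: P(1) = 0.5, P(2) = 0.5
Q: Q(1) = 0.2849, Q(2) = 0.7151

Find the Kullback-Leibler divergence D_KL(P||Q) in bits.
0.1476 bits

D_KL(P||Q) = Σ P(x) log₂(P(x)/Q(x))

Computing term by term:
  P(1)·log₂(P(1)/Q(1)) = 0.5·log₂(0.5/0.2849) = 0.40574
  P(2)·log₂(P(2)/Q(2)) = 0.5·log₂(0.5/0.7151) = -0.25811

D_KL(P||Q) = 0.40574 - 0.25811 = 0.14763 ≈ 0.1476 bits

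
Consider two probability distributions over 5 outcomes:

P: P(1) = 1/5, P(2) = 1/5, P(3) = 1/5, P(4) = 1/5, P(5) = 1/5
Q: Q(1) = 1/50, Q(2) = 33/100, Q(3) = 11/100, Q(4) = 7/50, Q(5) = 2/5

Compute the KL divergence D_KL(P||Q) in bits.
0.5953 bits

D_KL(P||Q) = Σ P(x) log₂(P(x)/Q(x))

Computing term by term:
  P(1)·log₂(P(1)/Q(1)) = (1/5)·log₂((1/5)/(1/50)) = 0.66439
  P(2)·log₂(P(2)/Q(2)) = (1/5)·log₂((1/5)/(33/100)) = -0.14449
  P(3)·log₂(P(3)/Q(3)) = (1/5)·log₂((1/5)/(11/100)) = 0.17250
  P(4)·log₂(P(4)/Q(4)) = (1/5)·log₂((1/5)/(7/50)) = 0.10291
  P(5)·log₂(P(5)/Q(5)) = (1/5)·log₂((1/5)/(2/5)) = -0.20000

D_KL(P||Q) = 0.66439 - 0.14449 + 0.17250 + 0.10291 - 0.20000 = 0.59531 ≈ 0.5953 bits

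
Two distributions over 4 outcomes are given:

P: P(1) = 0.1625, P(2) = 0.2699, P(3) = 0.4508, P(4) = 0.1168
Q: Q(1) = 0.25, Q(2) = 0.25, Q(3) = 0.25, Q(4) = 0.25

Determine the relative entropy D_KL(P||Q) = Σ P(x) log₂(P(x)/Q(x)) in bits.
0.1840 bits

D_KL(P||Q) = Σ P(x) log₂(P(x)/Q(x))

Computing term by term:
  P(1)·log₂(P(1)/Q(1)) = 0.1625·log₂(0.1625/0.25) = -0.10099
  P(2)·log₂(P(2)/Q(2)) = 0.2699·log₂(0.2699/0.25) = 0.02982
  P(3)·log₂(P(3)/Q(3)) = 0.4508·log₂(0.4508/0.25) = 0.38343
  P(4)·log₂(P(4)/Q(4)) = 0.1168·log₂(0.1168/0.25) = -0.12823

D_KL(P||Q) = -0.10099 + 0.02982 + 0.38343 - 0.12823 = 0.18403 ≈ 0.1840 bits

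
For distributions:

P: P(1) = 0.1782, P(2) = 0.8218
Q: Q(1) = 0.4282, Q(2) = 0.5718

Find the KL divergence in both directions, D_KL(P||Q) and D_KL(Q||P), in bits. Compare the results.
D_KL(P||Q) = 0.2046 bits, D_KL(Q||P) = 0.2424 bits. D_KL(Q||P) is larger than D_KL(P||Q) by 0.0378 bits; the two directions differ.

D_KL(P||Q) = Σ P(x) log₂(P(x)/Q(x))

Computing term by term:
  P(1)·log₂(P(1)/Q(1)) = 0.1782·log₂(0.1782/0.4282) = -0.22539
  P(2)·log₂(P(2)/Q(2)) = 0.8218·log₂(0.8218/0.5718) = 0.43003

D_KL(P||Q) = -0.22539 + 0.43003 = 0.20464 ≈ 0.2046 bits

D_KL(Q||P) = Σ Q(x) log₂(Q(x)/P(x))

Computing term by term:
  Q(1)·log₂(Q(1)/P(1)) = 0.4282·log₂(0.4282/0.1782) = 0.54158
  Q(2)·log₂(Q(2)/P(2)) = 0.5718·log₂(0.5718/0.8218) = -0.29921

D_KL(Q||P) = 0.54158 - 0.29921 = 0.24237 ≈ 0.2424 bits

These are NOT equal (difference: 0.0378 bits). KL divergence is asymmetric: D_KL(P||Q) ≠ D_KL(Q||P) in general.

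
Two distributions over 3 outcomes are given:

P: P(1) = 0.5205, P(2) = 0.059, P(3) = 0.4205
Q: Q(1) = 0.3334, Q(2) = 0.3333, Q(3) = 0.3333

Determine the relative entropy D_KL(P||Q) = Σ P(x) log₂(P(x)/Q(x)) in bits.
0.3281 bits

D_KL(P||Q) = Σ P(x) log₂(P(x)/Q(x))

Computing term by term:
  P(1)·log₂(P(1)/Q(1)) = 0.5205·log₂(0.5205/0.3334) = 0.33450
  P(2)·log₂(P(2)/Q(2)) = 0.059·log₂(0.059/0.3333) = -0.14738
  P(3)·log₂(P(3)/Q(3)) = 0.4205·log₂(0.4205/0.3333) = 0.14099

D_KL(P||Q) = 0.33450 - 0.14738 + 0.14099 = 0.32811 ≈ 0.3281 bits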